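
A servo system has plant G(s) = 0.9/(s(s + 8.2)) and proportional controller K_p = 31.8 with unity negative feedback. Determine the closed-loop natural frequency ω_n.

With unity feedback the closed-loop characteristic equation is s² + 8.2s + 31.8·0.9 = s² + 8.2s + 28.62 = 0.
Matching s² + 2ζω_n s + ω_n²: ω_n = √28.62 = 5.35 rad/s and 2ζω_n = 8.2, so ζ = 8.2/(2·5.35) = 0.766.

ω_n = 5.35 rad/s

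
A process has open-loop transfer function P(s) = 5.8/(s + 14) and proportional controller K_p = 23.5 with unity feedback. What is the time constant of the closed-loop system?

Closed-loop transfer function: T(s) = K_p·P(s)/(1 + K_p·P(s)) = 136.3/(s + 14 + 136.3) = 136.3/(s + 150.3).
Time constant τ = 1/150.3 = 0.00665 s.

τ = 0.00665 s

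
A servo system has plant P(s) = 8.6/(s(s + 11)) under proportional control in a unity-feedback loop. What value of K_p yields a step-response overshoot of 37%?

From %OS = 100·exp(−πζ/√(1−ζ²)) = 37%, ζ = −ln(0.37)/√(π²+ln²(0.37)) = 0.3017.
Characteristic equation s² + 11s + 8.6K_p = 0 gives ζ = 11/(2√(8.6K_p)).
Setting ζ = 0.3017: √(8.6K_p) = 11/(2·0.3017) = 18.23, so K_p = 332.3/8.6 = 38.6.

K_p = 38.6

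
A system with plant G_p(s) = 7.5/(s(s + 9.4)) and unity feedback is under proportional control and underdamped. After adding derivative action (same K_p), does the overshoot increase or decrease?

decrease

The derivative term adds K·K_d to the s-coefficient of the characteristic equation, raising 2ζω_n while ω_n is unchanged; ζ increases, so overshoot decreases.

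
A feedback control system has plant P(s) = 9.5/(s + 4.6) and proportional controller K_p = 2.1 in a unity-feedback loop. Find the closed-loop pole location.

Closed-loop transfer function: T(s) = K_p·P(s)/(1 + K_p·P(s)) = 19.95/(s + 4.6 + 19.95) = 19.95/(s + 24.55).
The closed-loop pole is at s = −24.55.

s = -24.55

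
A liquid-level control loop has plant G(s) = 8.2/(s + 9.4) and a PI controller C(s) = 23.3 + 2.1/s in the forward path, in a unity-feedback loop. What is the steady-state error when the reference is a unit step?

0

The open loop C(s)G(s) has a pole at the origin (type 1), so the static position error constant is infinite and e_ss = 1/(1+∞) = 0.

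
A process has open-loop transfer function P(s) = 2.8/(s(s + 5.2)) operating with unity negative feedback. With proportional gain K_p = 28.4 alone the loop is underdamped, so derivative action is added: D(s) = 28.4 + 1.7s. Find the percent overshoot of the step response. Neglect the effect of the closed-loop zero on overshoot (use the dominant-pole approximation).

Forward path: (28.4 + 1.7s)·2.8/(s(s+5.2)). The closed-loop characteristic equation is s² + (5.2 + 2.8·1.7)s + 2.8·28.4 = 0.
That is s² + 9.96s + 79.52 = 0, so ω_n = 8.917 rad/s and ζ = 9.96/(2·8.917) = 0.5585.
%OS = 100·exp(−πζ/√(1−ζ²)) = 12.1%.

12.1%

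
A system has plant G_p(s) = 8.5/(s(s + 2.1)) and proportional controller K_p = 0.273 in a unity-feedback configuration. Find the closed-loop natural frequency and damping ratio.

1 + K_p·G_p(s) = 0 gives s² + 2.1s + 2.321 = 0.
So ω_n² = 2.321 ⇒ ω_n = 1.523 rad/s, and ζ = 2.1/(2ω_n) = 0.689.

ω_n = 1.52 rad/s, ζ = 0.689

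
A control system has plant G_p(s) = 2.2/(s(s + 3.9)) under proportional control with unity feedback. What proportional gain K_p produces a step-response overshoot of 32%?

K_p = 14.9

From %OS = 100·exp(−πζ/√(1−ζ²)) = 32%, ζ = −ln(0.32)/√(π²+ln²(0.32)) = 0.341.
Characteristic equation s² + 3.9s + 2.2K_p = 0 gives ζ = 3.9/(2√(2.2K_p)).
Setting ζ = 0.341: √(2.2K_p) = 3.9/(2·0.341) = 5.719, so K_p = 32.71/2.2 = 14.9.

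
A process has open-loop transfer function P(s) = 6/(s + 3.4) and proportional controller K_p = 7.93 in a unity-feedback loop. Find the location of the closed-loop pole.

Closed-loop transfer function: T(s) = K_p·P(s)/(1 + K_p·P(s)) = 47.58/(s + 3.4 + 47.58) = 47.58/(s + 50.98).
The closed-loop pole is at s = −50.98.

s = -50.98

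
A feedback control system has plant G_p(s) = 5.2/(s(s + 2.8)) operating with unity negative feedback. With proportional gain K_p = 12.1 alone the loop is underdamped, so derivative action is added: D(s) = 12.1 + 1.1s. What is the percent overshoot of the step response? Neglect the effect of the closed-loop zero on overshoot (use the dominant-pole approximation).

Forward path: (12.1 + 1.1s)·5.2/(s(s+2.8)). The closed-loop characteristic equation is s² + (2.8 + 5.2·1.1)s + 5.2·12.1 = 0.
That is s² + 8.52s + 62.92 = 0, so ω_n = 7.932 rad/s and ζ = 8.52/(2·7.932) = 0.5371.
%OS = 100·exp(−πζ/√(1−ζ²)) = 13.5%.

13.5%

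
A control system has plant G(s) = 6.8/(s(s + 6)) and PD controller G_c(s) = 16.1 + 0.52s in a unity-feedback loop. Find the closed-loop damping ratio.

ζ = 0.456

Forward path: (16.1 + 0.52s)·6.8/(s(s+6)). The closed-loop characteristic equation is s² + (6 + 6.8·0.52)s + 6.8·16.1 = 0.
That is s² + 9.536s + 109.5 = 0, so ω_n = 10.46 rad/s and ζ = 9.536/(2·10.46) = 0.4557.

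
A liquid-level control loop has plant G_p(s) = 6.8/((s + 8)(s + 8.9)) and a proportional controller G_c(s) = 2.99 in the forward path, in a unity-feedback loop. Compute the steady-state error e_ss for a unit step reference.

0.778

The loop is type 0. Static position error constant K_pos = G_c(0)·G_p(0) = 2.99·0.09551 = 0.2856.
Steady-state error to a unit step: e_ss = 1/(1+K_pos) = 1/1.286 = 0.778.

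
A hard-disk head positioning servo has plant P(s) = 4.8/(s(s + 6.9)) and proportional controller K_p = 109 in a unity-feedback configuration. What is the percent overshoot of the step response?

The closed-loop denominator s² + 6.9s + 523.2 gives ω_n = √523.2 = 22.87 and ζ = 6.9/(2ω_n) = 0.1508.
%OS = 100·exp(−πζ/√(1−ζ²)) = 100·exp(−π·0.1508/√0.9773) = 61.9%.

61.9%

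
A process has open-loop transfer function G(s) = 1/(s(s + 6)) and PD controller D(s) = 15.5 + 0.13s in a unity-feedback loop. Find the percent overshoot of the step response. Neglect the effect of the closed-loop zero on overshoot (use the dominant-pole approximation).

Forward path: (15.5 + 0.13s)·1/(s(s+6)). The closed-loop characteristic equation is s² + (6 + 1·0.13)s + 1·15.5 = 0.
That is s² + 6.13s + 15.5 = 0, so ω_n = 3.937 rad/s and ζ = 6.13/(2·3.937) = 0.7785.
%OS = 100·exp(−πζ/√(1−ζ²)) = 2.03%.

2.03%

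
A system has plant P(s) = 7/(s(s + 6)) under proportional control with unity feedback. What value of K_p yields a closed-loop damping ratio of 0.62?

K_p = 3.34

Closed-loop characteristic equation: s² + 6s + K_p·7 = 0.
So ω_n = √(7K_p) and 2ζω_n = 6, giving ζ = 6/(2√(7K_p)).
Setting ζ = 0.62: √(7K_p) = 6/(2·0.62) = 4.839, so K_p = 23.41/7 = 3.34.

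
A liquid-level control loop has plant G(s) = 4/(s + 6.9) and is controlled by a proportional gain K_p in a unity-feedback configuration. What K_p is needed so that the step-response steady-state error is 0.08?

The loop is type 0, so e_ss(step) = 1/(1 + K_pos) with K_pos = K_p·G(0).
G(0) = 0.5797. Require 1/(1 + K_p·0.5797) = 0.08, so 1 + 0.5797·K_p = 12.5.
K_p = (12.5 − 1)/0.5797 = 19.8.

K_p = 19.8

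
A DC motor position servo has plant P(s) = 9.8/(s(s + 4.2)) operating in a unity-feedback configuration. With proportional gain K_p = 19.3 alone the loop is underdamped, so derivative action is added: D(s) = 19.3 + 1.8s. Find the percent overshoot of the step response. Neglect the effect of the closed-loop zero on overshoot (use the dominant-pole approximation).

1.65%

Forward path: (19.3 + 1.8s)·9.8/(s(s+4.2)). The closed-loop characteristic equation is s² + (4.2 + 9.8·1.8)s + 9.8·19.3 = 0.
That is s² + 21.84s + 189.1 = 0, so ω_n = 13.75 rad/s and ζ = 21.84/(2·13.75) = 0.794.
%OS = 100·exp(−πζ/√(1−ζ²)) = 1.65%.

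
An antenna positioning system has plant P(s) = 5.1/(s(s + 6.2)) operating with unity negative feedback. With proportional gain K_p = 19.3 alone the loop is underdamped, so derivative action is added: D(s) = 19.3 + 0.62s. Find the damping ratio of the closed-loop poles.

Forward path: (19.3 + 0.62s)·5.1/(s(s+6.2)). The closed-loop characteristic equation is s² + (6.2 + 5.1·0.62)s + 5.1·19.3 = 0.
That is s² + 9.362s + 98.43 = 0, so ω_n = 9.921 rad/s and ζ = 9.362/(2·9.921) = 0.4718.

ζ = 0.472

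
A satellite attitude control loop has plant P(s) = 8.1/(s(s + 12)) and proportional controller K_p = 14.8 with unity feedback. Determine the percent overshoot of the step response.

12.8%

The closed-loop denominator s² + 12s + 119.9 gives ω_n = √119.9 = 10.95 and ζ = 12/(2ω_n) = 0.548.
%OS = 100·exp(−πζ/√(1−ζ²)) = 100·exp(−π·0.548/√0.6997) = 12.8%.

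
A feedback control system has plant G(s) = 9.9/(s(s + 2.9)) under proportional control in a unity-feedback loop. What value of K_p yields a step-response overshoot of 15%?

From %OS = 100·exp(−πζ/√(1−ζ²)) = 15%, ζ = −ln(0.15)/√(π²+ln²(0.15)) = 0.5169.
Characteristic equation s² + 2.9s + 9.9K_p = 0 gives ζ = 2.9/(2√(9.9K_p)).
Setting ζ = 0.5169: √(9.9K_p) = 2.9/(2·0.5169) = 2.805, so K_p = 7.868/9.9 = 0.795.

K_p = 0.795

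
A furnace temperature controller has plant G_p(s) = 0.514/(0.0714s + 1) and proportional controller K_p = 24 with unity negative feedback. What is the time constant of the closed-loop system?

τ = 0.00535 s

Closed loop: T(s) = K_p·G_p/(1+K_p·G_p) = 12.34/(0.0714s + 1 + 12.34), with pole at s = −(1 + 12.34)/0.0714 = −186.8.
Closed-loop time constant τ = 1/186.8 = 0.00535 s.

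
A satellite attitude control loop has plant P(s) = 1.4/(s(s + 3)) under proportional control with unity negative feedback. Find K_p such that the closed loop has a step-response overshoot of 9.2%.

From %OS = 100·exp(−πζ/√(1−ζ²)) = 9.2%, ζ = −ln(0.092)/√(π²+ln²(0.092)) = 0.6048.
Characteristic equation s² + 3s + 1.4K_p = 0 gives ζ = 3/(2√(1.4K_p)).
Setting ζ = 0.6048: √(1.4K_p) = 3/(2·0.6048) = 2.48, so K_p = 6.151/1.4 = 4.39.

K_p = 4.39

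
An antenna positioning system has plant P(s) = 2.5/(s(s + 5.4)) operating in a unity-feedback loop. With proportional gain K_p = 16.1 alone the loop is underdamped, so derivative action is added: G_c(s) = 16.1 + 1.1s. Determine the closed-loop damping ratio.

Forward path: (16.1 + 1.1s)·2.5/(s(s+5.4)). The closed-loop characteristic equation is s² + (5.4 + 2.5·1.1)s + 2.5·16.1 = 0.
That is s² + 8.15s + 40.25 = 0, so ω_n = 6.344 rad/s and ζ = 8.15/(2·6.344) = 0.6423.

ζ = 0.642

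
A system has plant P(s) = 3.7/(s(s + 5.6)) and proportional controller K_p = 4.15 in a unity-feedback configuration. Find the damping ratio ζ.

ζ = 0.715

1 + K_p·P(s) = 0 gives s² + 5.6s + 15.36 = 0.
So ω_n² = 15.36 ⇒ ω_n = 3.919 rad/s, and ζ = 5.6/(2ω_n) = 0.715.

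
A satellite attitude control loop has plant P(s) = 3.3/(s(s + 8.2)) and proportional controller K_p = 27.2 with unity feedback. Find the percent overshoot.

The closed-loop denominator s² + 8.2s + 89.76 gives ω_n = √89.76 = 9.474 and ζ = 8.2/(2ω_n) = 0.4328.
%OS = 100·exp(−πζ/√(1−ζ²)) = 100·exp(−π·0.4328/√0.8127) = 22.1%.

22.1%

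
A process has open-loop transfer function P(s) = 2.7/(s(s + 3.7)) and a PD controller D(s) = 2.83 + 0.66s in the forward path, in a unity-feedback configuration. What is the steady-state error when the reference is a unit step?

0

The open loop D(s)P(s) has a pole at the origin (type 1), so the static position error constant is infinite and e_ss = 1/(1+∞) = 0.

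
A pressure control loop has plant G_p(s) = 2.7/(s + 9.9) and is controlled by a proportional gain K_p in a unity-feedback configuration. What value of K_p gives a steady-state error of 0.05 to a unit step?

K_p = 69.7

The loop is type 0, so e_ss(step) = 1/(1 + K_pos) with K_pos = K_p·G_p(0).
G_p(0) = 0.2727. Require 1/(1 + K_p·0.2727) = 0.05, so 1 + 0.2727·K_p = 20.
K_p = (20 − 1)/0.2727 = 69.7.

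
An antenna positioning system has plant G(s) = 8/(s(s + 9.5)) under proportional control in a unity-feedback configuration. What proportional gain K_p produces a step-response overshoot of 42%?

From %OS = 100·exp(−πζ/√(1−ζ²)) = 42%, ζ = −ln(0.42)/√(π²+ln²(0.42)) = 0.2662.
Characteristic equation s² + 9.5s + 8K_p = 0 gives ζ = 9.5/(2√(8K_p)).
Setting ζ = 0.2662: √(8K_p) = 9.5/(2·0.2662) = 17.85, so K_p = 318.5/8 = 39.8.

K_p = 39.8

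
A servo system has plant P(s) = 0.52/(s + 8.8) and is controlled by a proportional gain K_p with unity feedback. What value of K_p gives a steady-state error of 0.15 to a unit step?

K_p = 95.9

The loop is type 0, so e_ss(step) = 1/(1 + K_pos) with K_pos = K_p·P(0).
P(0) = 0.05909. Require 1/(1 + K_p·0.05909) = 0.15, so 1 + 0.05909·K_p = 6.667.
K_p = (6.667 − 1)/0.05909 = 95.9.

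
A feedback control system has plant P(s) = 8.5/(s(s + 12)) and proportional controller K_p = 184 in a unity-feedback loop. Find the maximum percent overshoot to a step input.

Closed-loop characteristic equation: s² + 12s + 1564 = 0, so ω_n = 39.55 rad/s and ζ = 12/(2·39.55) = 0.1517.
%OS = 100·exp(−πζ/√(1−ζ²)) = 100·exp(−π·0.1517/√0.977) = 61.7%.

61.7%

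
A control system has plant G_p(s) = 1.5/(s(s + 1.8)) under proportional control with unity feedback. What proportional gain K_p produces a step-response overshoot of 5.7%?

From %OS = 100·exp(−πζ/√(1−ζ²)) = 5.7%, ζ = −ln(0.057)/√(π²+ln²(0.057)) = 0.6738.
Characteristic equation s² + 1.8s + 1.5K_p = 0 gives ζ = 1.8/(2√(1.5K_p)).
Setting ζ = 0.6738: √(1.5K_p) = 1.8/(2·0.6738) = 1.336, so K_p = 1.784/1.5 = 1.19.

K_p = 1.19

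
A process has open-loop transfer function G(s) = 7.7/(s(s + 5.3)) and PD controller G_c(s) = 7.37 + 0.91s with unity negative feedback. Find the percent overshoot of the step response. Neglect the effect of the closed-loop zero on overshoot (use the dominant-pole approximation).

Forward path: (7.37 + 0.91s)·7.7/(s(s+5.3)). The closed-loop characteristic equation is s² + (5.3 + 7.7·0.91)s + 7.7·7.37 = 0.
That is s² + 12.31s + 56.75 = 0, so ω_n = 7.533 rad/s and ζ = 12.31/(2·7.533) = 0.8169.
%OS = 100·exp(−πζ/√(1−ζ²)) = 1.17%.

1.17%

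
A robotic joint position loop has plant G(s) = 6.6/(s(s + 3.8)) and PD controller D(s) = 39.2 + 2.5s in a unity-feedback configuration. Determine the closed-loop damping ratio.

ζ = 0.631

Forward path: (39.2 + 2.5s)·6.6/(s(s+3.8)). The closed-loop characteristic equation is s² + (3.8 + 6.6·2.5)s + 6.6·39.2 = 0.
That is s² + 20.3s + 258.7 = 0, so ω_n = 16.08 rad/s and ζ = 20.3/(2·16.08) = 0.631.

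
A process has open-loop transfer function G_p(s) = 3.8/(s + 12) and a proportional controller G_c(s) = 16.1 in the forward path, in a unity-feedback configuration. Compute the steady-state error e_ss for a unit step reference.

0.164

The loop is type 0. Static position error constant K_pos = G_c(0)·G_p(0) = 16.1·0.3167 = 5.098.
Steady-state error to a unit step: e_ss = 1/(1+K_pos) = 1/6.098 = 0.164.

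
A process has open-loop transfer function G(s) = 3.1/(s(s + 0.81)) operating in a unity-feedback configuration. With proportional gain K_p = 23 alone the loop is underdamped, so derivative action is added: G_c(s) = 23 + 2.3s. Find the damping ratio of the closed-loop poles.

ζ = 0.47

Forward path: (23 + 2.3s)·3.1/(s(s+0.81)). The closed-loop characteristic equation is s² + (0.81 + 3.1·2.3)s + 3.1·23 = 0.
That is s² + 7.94s + 71.3 = 0, so ω_n = 8.444 rad/s and ζ = 7.94/(2·8.444) = 0.4702.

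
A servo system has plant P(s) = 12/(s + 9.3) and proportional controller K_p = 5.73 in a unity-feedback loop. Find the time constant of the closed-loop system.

τ = 0.0128 s

Closed-loop transfer function: T(s) = K_p·P(s)/(1 + K_p·P(s)) = 68.76/(s + 9.3 + 68.76) = 68.76/(s + 78.06).
Time constant τ = 1/78.06 = 0.0128 s.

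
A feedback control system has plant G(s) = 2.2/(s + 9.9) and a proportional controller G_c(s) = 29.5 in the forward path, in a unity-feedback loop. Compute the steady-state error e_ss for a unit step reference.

0.132

The loop is type 0. Static position error constant K_pos = G_c(0)·G(0) = 29.5·0.2222 = 6.556.
Steady-state error to a unit step: e_ss = 1/(1+K_pos) = 1/7.556 = 0.132.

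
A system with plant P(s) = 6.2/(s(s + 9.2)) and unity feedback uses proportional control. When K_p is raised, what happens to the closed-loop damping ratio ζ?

ζ = 9.2/(2√(6.2K_p)); increasing K_p raises the denominator, so ζ falls.

decrease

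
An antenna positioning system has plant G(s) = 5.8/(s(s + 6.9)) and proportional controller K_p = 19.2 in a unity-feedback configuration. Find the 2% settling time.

The closed-loop denominator s² + 6.9s + 111.4 gives ω_n = √111.4 = 10.55 and ζ = 6.9/(2ω_n) = 0.3269.
2% settling time T_s ≈ 4/(ζω_n) = 4/3.45 = 1.16 s.

T_s ≈ 1.16 s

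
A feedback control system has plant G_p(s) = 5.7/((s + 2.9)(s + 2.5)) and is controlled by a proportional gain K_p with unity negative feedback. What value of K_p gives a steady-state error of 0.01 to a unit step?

The loop is type 0, so e_ss(step) = 1/(1 + K_pos) with K_pos = K_p·G_p(0).
G_p(0) = 0.7862. Require 1/(1 + K_p·0.7862) = 0.01, so 1 + 0.7862·K_p = 100.
K_p = (100 − 1)/0.7862 = 126.

K_p = 126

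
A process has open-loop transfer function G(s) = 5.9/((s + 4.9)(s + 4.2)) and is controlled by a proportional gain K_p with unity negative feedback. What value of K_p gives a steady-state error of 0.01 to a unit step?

K_p = 345

The loop is type 0, so e_ss(step) = 1/(1 + K_pos) with K_pos = K_p·G(0).
G(0) = 0.2867. Require 1/(1 + K_p·0.2867) = 0.01, so 1 + 0.2867·K_p = 100.
K_p = (100 − 1)/0.2867 = 345.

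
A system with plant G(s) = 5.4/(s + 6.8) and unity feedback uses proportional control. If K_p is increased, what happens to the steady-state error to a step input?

decrease

e_ss = 1/(1 + K_p·G(0)); a larger K_p raises the denominator, so e_ss decreases.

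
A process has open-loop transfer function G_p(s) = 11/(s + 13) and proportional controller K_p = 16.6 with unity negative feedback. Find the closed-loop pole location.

s = -195.6

Closed-loop transfer function: T(s) = K_p·G_p(s)/(1 + K_p·G_p(s)) = 182.6/(s + 13 + 182.6) = 182.6/(s + 195.6).
The closed-loop pole is at s = −195.6.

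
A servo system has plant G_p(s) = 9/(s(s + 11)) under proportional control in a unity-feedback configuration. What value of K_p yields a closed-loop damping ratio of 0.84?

K_p = 4.76

Closed-loop characteristic equation: s² + 11s + K_p·9 = 0.
So ω_n = √(9K_p) and 2ζω_n = 11, giving ζ = 11/(2√(9K_p)).
Setting ζ = 0.84: √(9K_p) = 11/(2·0.84) = 6.548, so K_p = 42.87/9 = 4.76.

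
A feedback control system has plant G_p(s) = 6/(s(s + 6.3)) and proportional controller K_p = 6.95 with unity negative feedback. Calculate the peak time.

The closed-loop denominator s² + 6.3s + 41.7 gives ω_n = √41.7 = 6.458 and ζ = 6.3/(2ω_n) = 0.4878.
Damped frequency ω_d = ω_n√(1−ζ²) = 5.637 rad/s, so peak time T_p = π/ω_d = 0.557 s.

T_p = 0.557 s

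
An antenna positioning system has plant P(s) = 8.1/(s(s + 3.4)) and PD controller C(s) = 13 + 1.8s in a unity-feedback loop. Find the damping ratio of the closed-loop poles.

Forward path: (13 + 1.8s)·8.1/(s(s+3.4)). The closed-loop characteristic equation is s² + (3.4 + 8.1·1.8)s + 8.1·13 = 0.
That is s² + 17.98s + 105.3 = 0, so ω_n = 10.26 rad/s and ζ = 17.98/(2·10.26) = 0.8761.

ζ = 0.876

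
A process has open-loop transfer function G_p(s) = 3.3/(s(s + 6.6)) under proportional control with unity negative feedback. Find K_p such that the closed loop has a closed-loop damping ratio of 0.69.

Closed-loop characteristic equation: s² + 6.6s + K_p·3.3 = 0.
So ω_n = √(3.3K_p) and 2ζω_n = 6.6, giving ζ = 6.6/(2√(3.3K_p)).
Setting ζ = 0.69: √(3.3K_p) = 6.6/(2·0.69) = 4.783, so K_p = 22.87/3.3 = 6.93.

K_p = 6.93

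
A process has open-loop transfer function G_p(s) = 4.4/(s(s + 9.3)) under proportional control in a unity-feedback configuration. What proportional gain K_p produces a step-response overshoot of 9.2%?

From %OS = 100·exp(−πζ/√(1−ζ²)) = 9.2%, ζ = −ln(0.092)/√(π²+ln²(0.092)) = 0.6048.
Characteristic equation s² + 9.3s + 4.4K_p = 0 gives ζ = 9.3/(2√(4.4K_p)).
Setting ζ = 0.6048: √(4.4K_p) = 9.3/(2·0.6048) = 7.688, so K_p = 59.11/4.4 = 13.4.

K_p = 13.4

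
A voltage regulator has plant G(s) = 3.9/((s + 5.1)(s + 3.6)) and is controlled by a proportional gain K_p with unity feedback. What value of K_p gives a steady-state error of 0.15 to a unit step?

The loop is type 0, so e_ss(step) = 1/(1 + K_pos) with K_pos = K_p·G(0).
G(0) = 0.2124. Require 1/(1 + K_p·0.2124) = 0.15, so 1 + 0.2124·K_p = 6.667.
K_p = (6.667 − 1)/0.2124 = 26.7.

K_p = 26.7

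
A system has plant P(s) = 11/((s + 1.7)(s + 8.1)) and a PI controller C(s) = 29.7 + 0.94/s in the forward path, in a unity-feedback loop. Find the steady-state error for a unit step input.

0

The open loop C(s)P(s) has a pole at the origin (type 1), so the static position error constant is infinite and e_ss = 1/(1+∞) = 0.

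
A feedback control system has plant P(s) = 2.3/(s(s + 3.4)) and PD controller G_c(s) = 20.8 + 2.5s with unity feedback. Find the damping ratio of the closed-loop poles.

ζ = 0.661

Forward path: (20.8 + 2.5s)·2.3/(s(s+3.4)). The closed-loop characteristic equation is s² + (3.4 + 2.3·2.5)s + 2.3·20.8 = 0.
That is s² + 9.15s + 47.84 = 0, so ω_n = 6.917 rad/s and ζ = 9.15/(2·6.917) = 0.6614.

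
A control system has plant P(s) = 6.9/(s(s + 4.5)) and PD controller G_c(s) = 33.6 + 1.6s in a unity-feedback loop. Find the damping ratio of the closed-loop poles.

Forward path: (33.6 + 1.6s)·6.9/(s(s+4.5)). The closed-loop characteristic equation is s² + (4.5 + 6.9·1.6)s + 6.9·33.6 = 0.
That is s² + 15.54s + 231.8 = 0, so ω_n = 15.23 rad/s and ζ = 15.54/(2·15.23) = 0.5103.

ζ = 0.51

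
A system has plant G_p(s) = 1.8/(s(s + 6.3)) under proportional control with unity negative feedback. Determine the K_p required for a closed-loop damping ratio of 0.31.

Closed-loop characteristic equation: s² + 6.3s + K_p·1.8 = 0.
So ω_n = √(1.8K_p) and 2ζω_n = 6.3, giving ζ = 6.3/(2√(1.8K_p)).
Setting ζ = 0.31: √(1.8K_p) = 6.3/(2·0.31) = 10.16, so K_p = 103.3/1.8 = 57.4.

K_p = 57.4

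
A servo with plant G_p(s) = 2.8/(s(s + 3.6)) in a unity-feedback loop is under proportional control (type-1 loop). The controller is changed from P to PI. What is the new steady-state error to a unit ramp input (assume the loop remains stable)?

The integrator raises the loop to type 2, so K_v → ∞ and e_ss to a ramp is zero.

0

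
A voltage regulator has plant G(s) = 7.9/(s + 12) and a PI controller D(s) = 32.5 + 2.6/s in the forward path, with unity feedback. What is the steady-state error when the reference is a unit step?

The open loop D(s)G(s) has a pole at the origin (type 1), so the static position error constant is infinite and e_ss = 1/(1+∞) = 0.

0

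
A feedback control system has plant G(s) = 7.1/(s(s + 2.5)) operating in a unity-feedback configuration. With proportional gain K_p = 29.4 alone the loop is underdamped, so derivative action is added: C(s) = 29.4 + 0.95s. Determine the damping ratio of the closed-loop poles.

Forward path: (29.4 + 0.95s)·7.1/(s(s+2.5)). The closed-loop characteristic equation is s² + (2.5 + 7.1·0.95)s + 7.1·29.4 = 0.
That is s² + 9.245s + 208.7 = 0, so ω_n = 14.45 rad/s and ζ = 9.245/(2·14.45) = 0.3199.

ζ = 0.32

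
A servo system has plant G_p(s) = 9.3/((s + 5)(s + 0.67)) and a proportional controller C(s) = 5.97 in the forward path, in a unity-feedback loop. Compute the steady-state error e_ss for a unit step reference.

The loop is type 0. Static position error constant K_pos = C(0)·G_p(0) = 5.97·2.776 = 16.57.
Steady-state error to a unit step: e_ss = 1/(1+K_pos) = 1/17.57 = 0.0569.

0.0569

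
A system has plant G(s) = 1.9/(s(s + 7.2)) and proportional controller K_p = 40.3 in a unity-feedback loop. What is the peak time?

T_p = 0.394 s

Closed-loop characteristic equation: s² + 7.2s + 76.57 = 0, so ω_n = 8.75 rad/s and ζ = 7.2/(2·8.75) = 0.4114.
Damped frequency ω_d = ω_n√(1−ζ²) = 7.976 rad/s, so peak time T_p = π/ω_d = 0.394 s.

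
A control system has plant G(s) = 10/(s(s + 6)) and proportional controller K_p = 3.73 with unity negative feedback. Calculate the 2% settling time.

T_s ≈ 1.33 s

The closed-loop denominator s² + 6s + 37.3 gives ω_n = √37.3 = 6.107 and ζ = 6/(2ω_n) = 0.4912.
2% settling time T_s ≈ 4/(ζω_n) = 4/3 = 1.33 s.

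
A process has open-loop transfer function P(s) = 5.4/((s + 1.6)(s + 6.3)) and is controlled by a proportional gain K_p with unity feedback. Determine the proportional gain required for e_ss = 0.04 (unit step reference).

K_p = 44.8

The loop is type 0, so e_ss(step) = 1/(1 + K_pos) with K_pos = K_p·P(0).
P(0) = 0.5357. Require 1/(1 + K_p·0.5357) = 0.04, so 1 + 0.5357·K_p = 25.
K_p = (25 − 1)/0.5357 = 44.8.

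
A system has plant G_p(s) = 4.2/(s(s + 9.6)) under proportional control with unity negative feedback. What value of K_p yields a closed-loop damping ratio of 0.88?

K_p = 7.08

Closed-loop characteristic equation: s² + 9.6s + K_p·4.2 = 0.
So ω_n = √(4.2K_p) and 2ζω_n = 9.6, giving ζ = 9.6/(2√(4.2K_p)).
Setting ζ = 0.88: √(4.2K_p) = 9.6/(2·0.88) = 5.455, so K_p = 29.75/4.2 = 7.08.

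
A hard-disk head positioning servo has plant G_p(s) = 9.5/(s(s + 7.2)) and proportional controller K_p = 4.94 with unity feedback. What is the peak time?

The closed-loop denominator s² + 7.2s + 46.93 gives ω_n = √46.93 = 6.851 and ζ = 7.2/(2ω_n) = 0.5255.
Damped frequency ω_d = ω_n√(1−ζ²) = 5.828 rad/s, so peak time T_p = π/ω_d = 0.539 s.

T_p = 0.539 s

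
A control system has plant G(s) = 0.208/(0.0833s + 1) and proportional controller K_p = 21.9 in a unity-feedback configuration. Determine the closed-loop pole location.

Closed loop: T(s) = K_p·G/(1+K_p·G) = 4.555/(0.0833s + 1 + 4.555), with pole at s = −(1 + 4.555)/0.0833 = −66.69.

s = -66.69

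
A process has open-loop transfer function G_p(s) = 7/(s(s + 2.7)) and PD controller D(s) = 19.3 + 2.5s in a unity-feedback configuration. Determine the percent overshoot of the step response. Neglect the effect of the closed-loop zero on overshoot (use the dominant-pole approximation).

Forward path: (19.3 + 2.5s)·7/(s(s+2.7)). The closed-loop characteristic equation is s² + (2.7 + 7·2.5)s + 7·19.3 = 0.
That is s² + 20.2s + 135.1 = 0, so ω_n = 11.62 rad/s and ζ = 20.2/(2·11.62) = 0.8689.
%OS = 100·exp(−πζ/√(1−ζ²)) = 0.402%.

0.402%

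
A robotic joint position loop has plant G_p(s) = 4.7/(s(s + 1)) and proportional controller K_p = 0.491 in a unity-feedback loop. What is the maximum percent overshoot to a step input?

The closed-loop denominator s² + 1s + 2.308 gives ω_n = √2.308 = 1.519 and ζ = 1/(2ω_n) = 0.3291.
%OS = 100·exp(−πζ/√(1−ζ²)) = 100·exp(−π·0.3291/√0.8917) = 33.5%.

33.5%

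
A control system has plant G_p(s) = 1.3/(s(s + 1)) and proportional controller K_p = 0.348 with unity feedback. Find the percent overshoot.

The closed-loop denominator s² + 1s + 0.4524 gives ω_n = √0.4524 = 0.6726 and ζ = 1/(2ω_n) = 0.7434.
%OS = 100·exp(−πζ/√(1−ζ²)) = 100·exp(−π·0.7434/√0.4474) = 3.05%.

3.05%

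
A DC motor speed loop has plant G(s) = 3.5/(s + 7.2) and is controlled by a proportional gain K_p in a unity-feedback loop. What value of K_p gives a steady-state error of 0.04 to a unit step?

K_p = 49.4

The loop is type 0, so e_ss(step) = 1/(1 + K_pos) with K_pos = K_p·G(0).
G(0) = 0.4861. Require 1/(1 + K_p·0.4861) = 0.04, so 1 + 0.4861·K_p = 25.
K_p = (25 − 1)/0.4861 = 49.4.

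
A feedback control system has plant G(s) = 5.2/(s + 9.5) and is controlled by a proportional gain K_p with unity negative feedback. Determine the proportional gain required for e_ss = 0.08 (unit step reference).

Steady-state error for a unit step on this type-0 loop is 1/(1 + K_p·G(0)).
G(0) = 0.5474. Require 1/(1 + K_p·0.5474) = 0.08, so 1 + 0.5474·K_p = 12.5.
K_p = (12.5 − 1)/0.5474 = 21.

K_p = 21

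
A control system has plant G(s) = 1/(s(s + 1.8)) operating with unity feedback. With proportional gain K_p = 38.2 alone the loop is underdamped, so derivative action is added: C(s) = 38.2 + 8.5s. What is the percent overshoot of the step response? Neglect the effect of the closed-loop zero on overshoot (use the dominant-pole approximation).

0.879%

Forward path: (38.2 + 8.5s)·1/(s(s+1.8)). The closed-loop characteristic equation is s² + (1.8 + 1·8.5)s + 1·38.2 = 0.
That is s² + 10.3s + 38.2 = 0, so ω_n = 6.181 rad/s and ζ = 10.3/(2·6.181) = 0.8333.
%OS = 100·exp(−πζ/√(1−ζ²)) = 0.879%.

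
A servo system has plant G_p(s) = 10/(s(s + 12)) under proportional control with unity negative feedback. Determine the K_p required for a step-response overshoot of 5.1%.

From %OS = 100·exp(−πζ/√(1−ζ²)) = 5.1%, ζ = −ln(0.051)/√(π²+ln²(0.051)) = 0.6877.
Characteristic equation s² + 12s + 10K_p = 0 gives ζ = 12/(2√(10K_p)).
Setting ζ = 0.6877: √(10K_p) = 12/(2·0.6877) = 8.725, so K_p = 76.12/10 = 7.61.

K_p = 7.61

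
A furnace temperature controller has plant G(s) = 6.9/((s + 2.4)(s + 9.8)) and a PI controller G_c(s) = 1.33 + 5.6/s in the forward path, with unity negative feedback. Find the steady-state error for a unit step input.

0

The open loop G_c(s)G(s) has a pole at the origin (type 1), so the static position error constant is infinite and e_ss = 1/(1+∞) = 0.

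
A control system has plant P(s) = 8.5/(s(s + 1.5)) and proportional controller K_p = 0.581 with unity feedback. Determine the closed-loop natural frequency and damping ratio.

ω_n = 2.22 rad/s, ζ = 0.337

1 + K_p·P(s) = 0 gives s² + 1.5s + 4.938 = 0.
Matching s² + 2ζω_n s + ω_n²: ω_n = √4.938 = 2.222 rad/s and 2ζω_n = 1.5, so ζ = 1.5/(2·2.222) = 0.337.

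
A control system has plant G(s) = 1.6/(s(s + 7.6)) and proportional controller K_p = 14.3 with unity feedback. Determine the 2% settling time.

T_s ≈ 1.05 s

From 1 + K_pG(s) = 0: s² + 7.6s + 22.88 = 0 ⇒ ω_n = 4.783, ζ = 0.7944.
2% settling time T_s ≈ 4/(ζω_n) = 4/3.8 = 1.05 s.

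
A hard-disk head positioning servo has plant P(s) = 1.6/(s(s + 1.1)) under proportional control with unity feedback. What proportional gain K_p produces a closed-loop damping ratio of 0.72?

Closed-loop characteristic equation: s² + 1.1s + K_p·1.6 = 0.
So ω_n = √(1.6K_p) and 2ζω_n = 1.1, giving ζ = 1.1/(2√(1.6K_p)).
Setting ζ = 0.72: √(1.6K_p) = 1.1/(2·0.72) = 0.7639, so K_p = 0.5835/1.6 = 0.365.

K_p = 0.365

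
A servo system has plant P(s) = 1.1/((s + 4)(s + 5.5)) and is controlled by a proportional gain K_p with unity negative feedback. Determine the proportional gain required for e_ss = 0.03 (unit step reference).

For a type-0 loop with proportional control, e_ss = 1/(1 + K_p·P(0)).
P(0) = 0.05. Require 1/(1 + K_p·0.05) = 0.03, so 1 + 0.05·K_p = 33.33.
K_p = (33.33 − 1)/0.05 = 647.

K_p = 647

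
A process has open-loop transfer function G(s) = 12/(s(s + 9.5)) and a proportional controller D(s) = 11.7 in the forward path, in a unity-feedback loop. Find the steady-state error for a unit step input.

The open loop D(s)G(s) has a pole at the origin (type 1), so the static position error constant is infinite and e_ss = 1/(1+∞) = 0.

0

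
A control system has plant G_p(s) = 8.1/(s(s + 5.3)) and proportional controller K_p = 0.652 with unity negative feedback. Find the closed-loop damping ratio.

1 + K_p·G_p(s) = 0 gives s² + 5.3s + 5.281 = 0.
So ω_n² = 5.281 ⇒ ω_n = 2.298 rad/s, and ζ = 5.3/(2ω_n) = 1.15.

ζ = 1.15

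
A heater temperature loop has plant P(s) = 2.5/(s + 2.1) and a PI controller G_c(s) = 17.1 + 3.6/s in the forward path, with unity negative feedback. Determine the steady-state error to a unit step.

The open loop G_c(s)P(s) has a pole at the origin (type 1), so the static position error constant is infinite and e_ss = 1/(1+∞) = 0.

0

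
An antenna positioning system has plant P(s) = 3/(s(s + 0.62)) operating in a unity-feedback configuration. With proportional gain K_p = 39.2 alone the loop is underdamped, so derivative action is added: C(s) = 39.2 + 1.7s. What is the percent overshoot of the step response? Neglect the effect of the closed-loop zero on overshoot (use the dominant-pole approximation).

Forward path: (39.2 + 1.7s)·3/(s(s+0.62)). The closed-loop characteristic equation is s² + (0.62 + 3·1.7)s + 3·39.2 = 0.
That is s² + 5.72s + 117.6 = 0, so ω_n = 10.84 rad/s and ζ = 5.72/(2·10.84) = 0.2637.
%OS = 100·exp(−πζ/√(1−ζ²)) = 42.4%.

42.4%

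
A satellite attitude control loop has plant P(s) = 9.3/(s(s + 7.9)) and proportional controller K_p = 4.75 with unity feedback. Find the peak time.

The closed-loop denominator s² + 7.9s + 44.18 gives ω_n = √44.18 = 6.646 and ζ = 7.9/(2ω_n) = 0.5943.
Damped frequency ω_d = ω_n√(1−ζ²) = 5.345 rad/s, so peak time T_p = π/ω_d = 0.588 s.

T_p = 0.588 s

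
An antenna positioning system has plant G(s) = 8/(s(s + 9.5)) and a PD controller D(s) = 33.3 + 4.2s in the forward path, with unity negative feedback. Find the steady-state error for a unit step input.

0

The open loop D(s)G(s) has a pole at the origin (type 1), so the static position error constant is infinite and e_ss = 1/(1+∞) = 0.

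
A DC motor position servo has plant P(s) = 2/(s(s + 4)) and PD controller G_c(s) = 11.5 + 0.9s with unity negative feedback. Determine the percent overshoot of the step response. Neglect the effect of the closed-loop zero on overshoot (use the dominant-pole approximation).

Forward path: (11.5 + 0.9s)·2/(s(s+4)). The closed-loop characteristic equation is s² + (4 + 2·0.9)s + 2·11.5 = 0.
That is s² + 5.8s + 23 = 0, so ω_n = 4.796 rad/s and ζ = 5.8/(2·4.796) = 0.6047.
%OS = 100·exp(−πζ/√(1−ζ²)) = 9.21%.

9.21%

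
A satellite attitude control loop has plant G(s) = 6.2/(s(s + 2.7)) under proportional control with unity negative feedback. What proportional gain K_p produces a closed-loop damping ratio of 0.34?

Closed-loop characteristic equation: s² + 2.7s + K_p·6.2 = 0.
So ω_n = √(6.2K_p) and 2ζω_n = 2.7, giving ζ = 2.7/(2√(6.2K_p)).
Setting ζ = 0.34: √(6.2K_p) = 2.7/(2·0.34) = 3.971, so K_p = 15.77/6.2 = 2.54.

K_p = 2.54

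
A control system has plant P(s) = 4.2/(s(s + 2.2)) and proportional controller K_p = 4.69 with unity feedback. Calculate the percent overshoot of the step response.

Closed-loop characteristic equation: s² + 2.2s + 19.7 = 0, so ω_n = 4.438 rad/s and ζ = 2.2/(2·4.438) = 0.2478.
%OS = 100·exp(−πζ/√(1−ζ²)) = 100·exp(−π·0.2478/√0.9386) = 44.8%.

44.8%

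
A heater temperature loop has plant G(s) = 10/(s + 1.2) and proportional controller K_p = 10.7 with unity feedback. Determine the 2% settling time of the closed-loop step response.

T_s ≈ 0.037 s

Closed-loop transfer function: T(s) = K_p·G(s)/(1 + K_p·G(s)) = 107/(s + 1.2 + 107) = 107/(s + 108.2).
Time constant τ = 1/108.2 = 0.009242 s, so the 2% settling time is about 4τ = 0.037 s.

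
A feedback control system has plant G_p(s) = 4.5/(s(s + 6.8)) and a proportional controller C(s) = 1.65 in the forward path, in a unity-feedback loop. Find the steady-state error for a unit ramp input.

0.916

The loop has one pole at the origin (type 1). Velocity error constant K_v = lim_{s→0} s·C(s)G_p(s) = 1.65·4.5/6.8 = 1.092.
Steady-state error to a unit ramp: e_ss = 1/K_v = 0.916.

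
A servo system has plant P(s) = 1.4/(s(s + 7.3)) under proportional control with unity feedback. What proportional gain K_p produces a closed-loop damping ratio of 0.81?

K_p = 14.5

Closed-loop characteristic equation: s² + 7.3s + K_p·1.4 = 0.
So ω_n = √(1.4K_p) and 2ζω_n = 7.3, giving ζ = 7.3/(2√(1.4K_p)).
Setting ζ = 0.81: √(1.4K_p) = 7.3/(2·0.81) = 4.506, so K_p = 20.31/1.4 = 14.5.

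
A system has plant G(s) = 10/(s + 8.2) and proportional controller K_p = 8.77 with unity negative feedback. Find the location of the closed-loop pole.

s = -95.9

Closed-loop transfer function: T(s) = K_p·G(s)/(1 + K_p·G(s)) = 87.7/(s + 8.2 + 87.7) = 87.7/(s + 95.9).
The closed-loop pole is at s = −95.9.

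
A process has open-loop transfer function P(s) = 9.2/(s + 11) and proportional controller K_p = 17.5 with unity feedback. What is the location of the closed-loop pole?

s = -172

Closed-loop transfer function: T(s) = K_p·P(s)/(1 + K_p·P(s)) = 161/(s + 11 + 161) = 161/(s + 172).
The closed-loop pole is at s = −172.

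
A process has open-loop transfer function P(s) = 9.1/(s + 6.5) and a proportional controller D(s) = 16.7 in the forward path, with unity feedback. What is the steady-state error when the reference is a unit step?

The loop is type 0. Static position error constant K_pos = D(0)·P(0) = 16.7·1.4 = 23.38.
Steady-state error to a unit step: e_ss = 1/(1+K_pos) = 1/24.38 = 0.041.

0.041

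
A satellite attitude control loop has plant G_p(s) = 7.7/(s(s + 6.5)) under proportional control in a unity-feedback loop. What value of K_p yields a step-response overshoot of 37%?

K_p = 15.1

From %OS = 100·exp(−πζ/√(1−ζ²)) = 37%, ζ = −ln(0.37)/√(π²+ln²(0.37)) = 0.3017.
Characteristic equation s² + 6.5s + 7.7K_p = 0 gives ζ = 6.5/(2√(7.7K_p)).
Setting ζ = 0.3017: √(7.7K_p) = 6.5/(2·0.3017) = 10.77, so K_p = 116/7.7 = 15.1.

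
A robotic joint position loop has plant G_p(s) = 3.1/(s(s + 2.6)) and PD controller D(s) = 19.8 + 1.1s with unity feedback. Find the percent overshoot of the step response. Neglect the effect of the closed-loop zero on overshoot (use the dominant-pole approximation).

27.1%

Forward path: (19.8 + 1.1s)·3.1/(s(s+2.6)). The closed-loop characteristic equation is s² + (2.6 + 3.1·1.1)s + 3.1·19.8 = 0.
That is s² + 6.01s + 61.38 = 0, so ω_n = 7.835 rad/s and ζ = 6.01/(2·7.835) = 0.3836.
%OS = 100·exp(−πζ/√(1−ζ²)) = 27.1%.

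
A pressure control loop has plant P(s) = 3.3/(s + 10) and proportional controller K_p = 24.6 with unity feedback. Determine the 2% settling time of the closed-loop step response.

T_s ≈ 0.0439 s

Closed-loop transfer function: T(s) = K_p·P(s)/(1 + K_p·P(s)) = 81.18/(s + 10 + 81.18) = 81.18/(s + 91.18).
Time constant τ = 1/91.18 = 0.01097 s, so the 2% settling time is about 4τ = 0.0439 s.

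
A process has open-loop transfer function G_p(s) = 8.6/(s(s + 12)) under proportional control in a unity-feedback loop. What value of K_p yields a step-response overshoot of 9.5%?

From %OS = 100·exp(−πζ/√(1−ζ²)) = 9.5%, ζ = −ln(0.095)/√(π²+ln²(0.095)) = 0.5996.
Characteristic equation s² + 12s + 8.6K_p = 0 gives ζ = 12/(2√(8.6K_p)).
Setting ζ = 0.5996: √(8.6K_p) = 12/(2·0.5996) = 10.01, so K_p = 100.1/8.6 = 11.6.

K_p = 11.6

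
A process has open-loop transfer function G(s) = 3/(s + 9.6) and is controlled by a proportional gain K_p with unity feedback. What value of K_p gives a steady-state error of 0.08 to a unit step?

The loop is type 0, so e_ss(step) = 1/(1 + K_pos) with K_pos = K_p·G(0).
G(0) = 0.3125. Require 1/(1 + K_p·0.3125) = 0.08, so 1 + 0.3125·K_p = 12.5.
K_p = (12.5 − 1)/0.3125 = 36.8.

K_p = 36.8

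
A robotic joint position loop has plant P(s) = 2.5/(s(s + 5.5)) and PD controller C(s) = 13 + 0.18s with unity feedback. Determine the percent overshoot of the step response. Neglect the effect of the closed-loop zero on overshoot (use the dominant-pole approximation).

14.6%

Forward path: (13 + 0.18s)·2.5/(s(s+5.5)). The closed-loop characteristic equation is s² + (5.5 + 2.5·0.18)s + 2.5·13 = 0.
That is s² + 5.95s + 32.5 = 0, so ω_n = 5.701 rad/s and ζ = 5.95/(2·5.701) = 0.5218.
%OS = 100·exp(−πζ/√(1−ζ²)) = 14.6%.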